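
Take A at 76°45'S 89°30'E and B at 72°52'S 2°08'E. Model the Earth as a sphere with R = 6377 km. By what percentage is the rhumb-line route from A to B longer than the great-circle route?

Great circle: σ = 0.3673 rad → d_gc = Rσ = 2342.6 km
Rhumb: Δφ = +0.0678, Δλ = -1.5248, Δψ = +0.2600, q = Δφ/Δψ = 0.2606 → d_rh = R√(Δφ²+q²Δλ²) = 2570.9 km
Excess = (2570.9 − 2342.6) / 2342.6 = 228.3 / 2342.6 = 9.746% ≈ 9.7%

9.7%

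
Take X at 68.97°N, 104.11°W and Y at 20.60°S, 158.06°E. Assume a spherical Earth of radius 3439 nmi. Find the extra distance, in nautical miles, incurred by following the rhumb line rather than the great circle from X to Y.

274 nmi

Great circle: cos σ = sin φ₁ sin φ₂ + cos φ₁ cos φ₂ cos Δλ,  σ = 1.9543 rad → d_gc = 6720.8 nmi
Rhumb line: Δψ = -2.0517, q = Δφ/Δψ = 0.7620, d_rh = R√(Δφ²+q²Δλ²) = 6994.4 nmi
Excess = 6994.4 − 6720.8 = 273.6 ≈ 274 nmi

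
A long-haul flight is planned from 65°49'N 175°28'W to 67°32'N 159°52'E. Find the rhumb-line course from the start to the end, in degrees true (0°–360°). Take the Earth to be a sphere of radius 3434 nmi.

Meridional parts: M(φ₁)=+1.5407, M(φ₂)=+1.6164 → ΔM = +0.0757;  Δλ = -0.4305 rad
tan C = Δλ / ΔM = -5.6868 → C = 279.97°

280.0°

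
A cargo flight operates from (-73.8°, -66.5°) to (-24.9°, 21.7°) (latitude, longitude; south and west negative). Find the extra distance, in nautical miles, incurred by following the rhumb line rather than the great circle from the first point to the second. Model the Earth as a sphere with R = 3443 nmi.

264 nmi

Great circle: cos σ = sin φ₁ sin φ₂ + cos φ₁ cos φ₂ cos Δλ,  σ = 1.1459 rad → d_gc = 3945.2 nmi
Rhumb line: Δψ = +1.5007, q = Δφ/Δψ = 0.5687, d_rh = R√(Δφ²+q²Δλ²) = 4209.5 nmi
Excess = 4209.5 − 3945.2 = 264.3 ≈ 264 nmi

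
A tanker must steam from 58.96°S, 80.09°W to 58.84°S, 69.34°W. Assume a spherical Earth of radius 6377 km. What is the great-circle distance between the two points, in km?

617 km

cos σ = sin φ₁ sin φ₂ + cos φ₁ cos φ₂ cos Δλ
      = sin(-58.96°)sin(-58.84°) + cos(-58.96°)cos(-58.84°)cos(10.75°) = 0.9953
σ = 5.548° → d = Rσ = 6377·0.09683 = 617 km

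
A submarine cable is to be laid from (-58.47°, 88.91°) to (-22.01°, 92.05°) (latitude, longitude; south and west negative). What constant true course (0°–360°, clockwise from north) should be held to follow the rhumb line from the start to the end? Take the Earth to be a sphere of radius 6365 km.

Meridional parts: M(φ₁)=-1.2647, M(φ₂)=-0.3940 → ΔM = +0.8708;  Δλ = +0.0548 rad
tan C = Δλ / ΔM = +0.0629 → C = 3.60°

3.6°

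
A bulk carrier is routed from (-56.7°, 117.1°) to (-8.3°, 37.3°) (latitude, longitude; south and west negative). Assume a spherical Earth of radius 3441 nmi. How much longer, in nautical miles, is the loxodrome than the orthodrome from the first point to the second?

Great circle: cos σ = sin φ₁ sin φ₂ + cos φ₁ cos φ₂ cos Δλ,  σ = 1.3522 rad → d_gc = 4652.9 nmi
Rhumb line: Δψ = +1.0617, q = Δφ/Δψ = 0.7956, d_rh = R√(Δφ²+q²Δλ²) = 4794.6 nmi
Excess = 4794.6 − 4652.9 = 141.7 ≈ 142 nmi

142 nmi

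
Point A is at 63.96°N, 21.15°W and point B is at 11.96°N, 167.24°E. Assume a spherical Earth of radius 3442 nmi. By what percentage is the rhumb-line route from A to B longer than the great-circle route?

29.7%

Great circle: σ = 1.8118 rad → d_gc = Rσ = 6236.2 nmi
Rhumb: Δφ = -0.9076, Δλ = -2.9952, Δψ = -1.2540, q = Δφ/Δψ = 0.7237 → d_rh = R√(Δφ²+q²Δλ²) = 8088.6 nmi
Excess = (8088.6 − 6236.2) / 6236.2 = 1852.4 / 6236.2 = 29.70% ≈ 29.7%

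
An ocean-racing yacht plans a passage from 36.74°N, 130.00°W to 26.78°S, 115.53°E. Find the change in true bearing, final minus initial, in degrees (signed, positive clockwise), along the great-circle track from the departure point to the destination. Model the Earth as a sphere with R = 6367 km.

-18.0°

At departure: θ₁ = atan2(sin Δλ cos φ₂, cos φ₁ sin φ₂ − sin φ₁ cos φ₂ cos Δλ) = 260.23°
At arrival: θ₂ = atan2(sin Δλ cos φ₁, −cos φ₂ sin φ₁ + sin φ₂ cos φ₁ cos Δλ) = 242.21°
Δθ = θ₂ − θ₁ = -18.0°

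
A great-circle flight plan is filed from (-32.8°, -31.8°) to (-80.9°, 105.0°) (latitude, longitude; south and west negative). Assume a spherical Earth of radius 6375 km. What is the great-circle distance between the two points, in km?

7124 km

Haversine: a = sin²(Δφ/2)+cos φ₁ cos φ₂ sin²(Δλ/2) = 0.28101;  σ = 2·atan2(√a,√(1−a))
σ = 64.025° → d = Rσ = 6375·1.11745 = 7124 km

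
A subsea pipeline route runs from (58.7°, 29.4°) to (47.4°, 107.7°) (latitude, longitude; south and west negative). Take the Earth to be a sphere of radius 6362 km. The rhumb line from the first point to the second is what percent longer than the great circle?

Great circle: σ = 0.7950 rad → d_gc = Rσ = 5057.9 km
Rhumb: Δφ = -0.1972, Δλ = +1.3666, Δψ = -0.3305, q = Δφ/Δψ = 0.5967 → d_rh = R√(Δφ²+q²Δλ²) = 5337.2 km
Excess = (5337.2 − 5057.9) / 5057.9 = 279.3 / 5057.9 = 5.52% ≈ 5.5%

5.5%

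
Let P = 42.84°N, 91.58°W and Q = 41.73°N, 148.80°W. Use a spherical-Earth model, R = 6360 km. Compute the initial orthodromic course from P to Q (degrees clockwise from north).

288.8°

N = sin Δλ·cos φ₂ = -0.6274;  D = cos φ₁ sin φ₂ − sin φ₁ cos φ₂ cos Δλ = +0.2133
initial course = atan2(N, D) = 288.78°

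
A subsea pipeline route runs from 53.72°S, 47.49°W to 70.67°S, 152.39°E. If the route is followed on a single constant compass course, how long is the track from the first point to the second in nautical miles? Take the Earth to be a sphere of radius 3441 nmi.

4466 nmi

Rhumb course C = atan2(Δλ, Δψ) with Δψ = ln[tan(π/4+φ₂/2)/tan(π/4+φ₁/2)] = -0.6543, Δλ = -2.7946 → C = 256.82°
d = R·|Δφ| / |cos C| = 3441·0.29583 / 0.22796 = 4466 nmi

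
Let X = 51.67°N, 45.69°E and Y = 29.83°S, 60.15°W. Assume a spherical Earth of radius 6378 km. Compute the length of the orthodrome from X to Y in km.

Haversine: a = sin²(Δφ/2)+cos φ₁ cos φ₂ sin²(Δλ/2) = 0.76853;  σ = 2·atan2(√a,√(1−a))
σ = 122.484° → d = Rσ = 6378·2.13775 = 13635 km

13635 km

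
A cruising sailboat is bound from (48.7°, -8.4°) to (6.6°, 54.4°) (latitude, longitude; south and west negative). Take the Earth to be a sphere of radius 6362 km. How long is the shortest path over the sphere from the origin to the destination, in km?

Haversine: a = sin²(Δφ/2)+cos φ₁ cos φ₂ sin²(Δλ/2) = 0.30698;  σ = 2·atan2(√a,√(1−a))
σ = 67.292° → d = Rσ = 6362·1.17447 = 7472 km

7472 km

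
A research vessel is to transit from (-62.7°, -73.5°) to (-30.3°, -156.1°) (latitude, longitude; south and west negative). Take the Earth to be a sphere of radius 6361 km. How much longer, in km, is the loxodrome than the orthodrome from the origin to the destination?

Great circle: cos σ = sin φ₁ sin φ₂ + cos φ₁ cos φ₂ cos Δλ,  σ = 1.0480 rad → d_gc = 6666.1 km
Rhumb line: Δψ = +0.8600, q = Δφ/Δψ = 0.6576, d_rh = R√(Δφ²+q²Δλ²) = 7021.5 km
Excess = 7021.5 − 6666.1 = 355.4 ≈ 355 km

355 km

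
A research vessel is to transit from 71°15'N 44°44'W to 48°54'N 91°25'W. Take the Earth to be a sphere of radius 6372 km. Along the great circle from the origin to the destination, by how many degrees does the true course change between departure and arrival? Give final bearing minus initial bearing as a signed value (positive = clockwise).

-41.7°

At departure: θ₁ = atan2(sin Δλ cos φ₂, cos φ₁ sin φ₂ − sin φ₁ cos φ₂ cos Δλ) = 248.87°
At arrival: θ₂ = atan2(sin Δλ cos φ₁, −cos φ₂ sin φ₁ + sin φ₂ cos φ₁ cos Δλ) = 207.14°
Δθ = θ₂ − θ₁ = -41.7°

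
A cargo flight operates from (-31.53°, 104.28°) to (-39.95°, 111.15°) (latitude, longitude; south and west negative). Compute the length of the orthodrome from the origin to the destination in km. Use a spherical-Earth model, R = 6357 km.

1120 km

Haversine: a = sin²(Δφ/2)+cos φ₁ cos φ₂ sin²(Δλ/2) = 0.00774;  σ = 2·atan2(√a,√(1−a))
σ = 10.091° → d = Rσ = 6357·0.17613 = 1120 km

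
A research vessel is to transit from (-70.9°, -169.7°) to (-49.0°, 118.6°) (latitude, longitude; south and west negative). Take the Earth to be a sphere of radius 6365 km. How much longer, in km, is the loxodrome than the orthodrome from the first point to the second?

Great circle: cos σ = sin φ₁ sin φ₂ + cos φ₁ cos φ₂ cos Δλ,  σ = 0.6752 rad → d_gc = 4297.8 km
Rhumb line: Δψ = +0.7986, q = Δφ/Δψ = 0.4786, d_rh = R√(Δφ²+q²Δλ²) = 4522.6 km
Excess = 4522.6 − 4297.8 = 224.8 ≈ 225 km

225 km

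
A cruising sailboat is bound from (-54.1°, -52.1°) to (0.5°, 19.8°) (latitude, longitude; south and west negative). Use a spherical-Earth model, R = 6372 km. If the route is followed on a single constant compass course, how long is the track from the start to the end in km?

9048 km

Rhumb course C = atan2(Δλ, Δψ) with Δψ = ln[tan(π/4+φ₂/2)/tan(π/4+φ₁/2)] = +1.1359, Δλ = +1.2549 → C = 47.85°
d = R·|Δφ| / |cos C| = 6372·0.95295 / 0.67108 = 9048 km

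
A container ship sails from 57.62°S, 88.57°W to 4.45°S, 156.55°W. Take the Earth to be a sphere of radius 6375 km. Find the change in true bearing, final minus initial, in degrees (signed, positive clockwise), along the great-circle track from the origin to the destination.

+42.5°

At departure: θ₁ = atan2(sin Δλ cos φ₂, cos φ₁ sin φ₂ − sin φ₁ cos φ₂ cos Δλ) = 286.52°
At arrival: θ₂ = atan2(sin Δλ cos φ₁, −cos φ₂ sin φ₁ + sin φ₂ cos φ₁ cos Δλ) = 329.00°
Δθ = θ₂ − θ₁ = +42.5°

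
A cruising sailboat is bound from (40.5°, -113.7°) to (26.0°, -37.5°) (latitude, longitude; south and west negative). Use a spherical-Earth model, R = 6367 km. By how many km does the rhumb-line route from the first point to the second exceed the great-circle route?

182 km

Great circle: cos σ = sin φ₁ sin φ₂ + cos φ₁ cos φ₂ cos Δλ,  σ = 1.1066 rad → d_gc = 7045.6 km
Rhumb line: Δψ = -0.3041, q = Δφ/Δψ = 0.8321, d_rh = R√(Δφ²+q²Δλ²) = 7228.0 km
Excess = 7228.0 − 7045.6 = 182.4 ≈ 182 km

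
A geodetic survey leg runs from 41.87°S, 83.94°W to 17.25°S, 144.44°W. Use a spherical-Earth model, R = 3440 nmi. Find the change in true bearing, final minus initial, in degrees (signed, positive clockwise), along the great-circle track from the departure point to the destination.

+32.8°

Initial bearing θ₁ = atan2(sin Δλ cos φ₂, cos φ₁ sin φ₂ − sin φ₁ cos φ₂ cos Δλ) = 276.39°
Final bearing θ₂ = (initial bearing from the destination back to the start) + 180° = 309.20°
Δθ = θ₂ − θ₁ = +32.8°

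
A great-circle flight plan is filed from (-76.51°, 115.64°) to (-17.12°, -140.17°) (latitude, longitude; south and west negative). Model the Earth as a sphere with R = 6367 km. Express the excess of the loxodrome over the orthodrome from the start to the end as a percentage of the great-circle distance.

9.2%

Great circle: σ = 1.3371 rad → d_gc = Rσ = 8513.1 km
Rhumb: Δφ = +1.0366, Δλ = +1.8185, Δψ = +1.8314, q = Δφ/Δψ = 0.5660 → d_rh = R√(Δφ²+q²Δλ²) = 9300.4 km
Excess = (9300.4 − 8513.1) / 8513.1 = 787.3 / 8513.1 = 9.248% ≈ 9.2%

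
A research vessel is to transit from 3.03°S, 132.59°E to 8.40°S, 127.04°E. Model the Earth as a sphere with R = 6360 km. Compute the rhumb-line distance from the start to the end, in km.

855 km

Rhumb course C = atan2(Δλ, Δψ) with Δψ = ln[tan(π/4+φ₂/2)/tan(π/4+φ₁/2)] = -0.0942, Δλ = -0.0969 → C = 225.79°
d = R·|Δφ| / |cos C| = 6360·0.09372 / 0.69728 = 855 km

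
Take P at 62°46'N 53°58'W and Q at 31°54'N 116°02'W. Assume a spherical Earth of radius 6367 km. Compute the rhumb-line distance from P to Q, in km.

Rhumb course C = atan2(Δλ, Δψ) with Δψ = ln[tan(π/4+φ₂/2)/tan(π/4+φ₁/2)] = -0.8299, Δλ = -1.0833 → C = 232.54°
d = R·|Δφ| / |cos C| = 6367·0.53872 / 0.60814 = 5640 km

5640 km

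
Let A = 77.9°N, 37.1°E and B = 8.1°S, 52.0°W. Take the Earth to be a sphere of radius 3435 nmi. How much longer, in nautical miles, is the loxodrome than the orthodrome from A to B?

295 nmi

Great circle: cos σ = sin φ₁ sin φ₂ + cos φ₁ cos φ₂ cos Δλ,  σ = 1.7057 rad → d_gc = 5859.1 nmi
Rhumb line: Δψ = -2.3863, q = Δφ/Δψ = 0.6290, d_rh = R√(Δφ²+q²Δλ²) = 6154.1 nmi
Excess = 6154.1 − 5859.1 = 295.0 ≈ 295 nmi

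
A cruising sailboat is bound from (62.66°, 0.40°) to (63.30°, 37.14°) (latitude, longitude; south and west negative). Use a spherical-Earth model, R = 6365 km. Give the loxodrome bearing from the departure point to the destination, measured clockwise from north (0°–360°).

Meridional parts: M(φ₁)=+1.4138, M(φ₂)=+1.4384 → ΔM = +0.0246;  Δλ = +0.6412 rad
tan C = Δλ / ΔM = +26.0786 → C = 87.80°

87.8°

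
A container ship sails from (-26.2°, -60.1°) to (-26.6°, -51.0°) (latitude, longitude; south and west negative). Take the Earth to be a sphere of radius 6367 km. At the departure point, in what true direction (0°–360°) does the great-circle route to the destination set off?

94.8°

N = sin Δλ·cos φ₂ = +0.1414;  D = cos φ₁ sin φ₂ − sin φ₁ cos φ₂ cos Δλ = -0.0119
initial course = atan2(N, D) = 94.83°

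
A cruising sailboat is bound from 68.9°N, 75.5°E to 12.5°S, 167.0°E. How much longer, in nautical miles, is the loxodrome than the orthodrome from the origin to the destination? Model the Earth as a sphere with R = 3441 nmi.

Great circle: cos σ = sin φ₁ sin φ₂ + cos φ₁ cos φ₂ cos Δλ,  σ = 1.7835 rad → d_gc = 6137.1 nmi
Rhumb line: Δψ = -1.9006, q = Δφ/Δψ = 0.7475, d_rh = R√(Δφ²+q²Δλ²) = 6385.2 nmi
Excess = 6385.2 − 6137.1 = 248.1 ≈ 248 nmi

248 nmi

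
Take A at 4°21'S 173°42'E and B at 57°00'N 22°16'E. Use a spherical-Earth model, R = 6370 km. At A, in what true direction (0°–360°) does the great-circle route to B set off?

θ = atan2( sin Δλ·cos φ₂ ,  cos φ₁ sin φ₂ − sin φ₁ cos φ₂ cos Δλ )
  = atan2(-0.2604, +0.8000) = 341.97°

342.0°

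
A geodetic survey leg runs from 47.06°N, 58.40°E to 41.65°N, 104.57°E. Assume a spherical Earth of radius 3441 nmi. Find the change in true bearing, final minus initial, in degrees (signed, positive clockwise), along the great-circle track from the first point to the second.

+33.2°

Initial bearing θ₁ = atan2(sin Δλ cos φ₂, cos φ₁ sin φ₂ − sin φ₁ cos φ₂ cos Δλ) = 82.19°
Final bearing θ₂ = (initial bearing from the destination back to the start) + 180° = 115.41°
Δθ = θ₂ − θ₁ = +33.2°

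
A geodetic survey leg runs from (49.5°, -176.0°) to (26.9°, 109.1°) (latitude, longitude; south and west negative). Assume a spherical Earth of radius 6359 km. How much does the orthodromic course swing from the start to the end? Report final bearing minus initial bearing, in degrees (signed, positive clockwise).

-51.6°

At departure: θ₁ = atan2(sin Δλ cos φ₂, cos φ₁ sin φ₂ − sin φ₁ cos φ₂ cos Δλ) = 277.75°
At arrival: θ₂ = atan2(sin Δλ cos φ₁, −cos φ₂ sin φ₁ + sin φ₂ cos φ₁ cos Δλ) = 226.19°
Δθ = θ₂ − θ₁ = -51.6°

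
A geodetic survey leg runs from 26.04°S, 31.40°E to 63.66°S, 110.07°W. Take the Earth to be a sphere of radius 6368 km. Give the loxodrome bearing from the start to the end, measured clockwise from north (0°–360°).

Δψ = ln[tan(π/4+φ₂/2)/tan(π/4+φ₁/2)] = -0.9815
Δλ = -2.4691 rad (taken the short way round)
course = atan2(Δλ, Δψ) = 248.32°

248.3°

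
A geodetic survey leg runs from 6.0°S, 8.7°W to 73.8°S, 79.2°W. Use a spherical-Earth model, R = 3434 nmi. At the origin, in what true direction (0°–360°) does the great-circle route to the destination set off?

N = sin Δλ·cos φ₂ = -0.2630;  D = cos φ₁ sin φ₂ − sin φ₁ cos φ₂ cos Δλ = -0.9453
initial course = atan2(N, D) = 195.55°

195.5°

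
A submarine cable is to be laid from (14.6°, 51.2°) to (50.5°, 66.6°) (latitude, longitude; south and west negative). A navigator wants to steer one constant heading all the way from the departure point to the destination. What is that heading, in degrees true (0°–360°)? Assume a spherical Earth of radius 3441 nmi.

Δψ = ln[tan(π/4+φ₂/2)/tan(π/4+φ₁/2)] = +0.7667
Δλ = +0.2688 rad (taken the short way round)
course = atan2(Δλ, Δψ) = 19.32°

19.3°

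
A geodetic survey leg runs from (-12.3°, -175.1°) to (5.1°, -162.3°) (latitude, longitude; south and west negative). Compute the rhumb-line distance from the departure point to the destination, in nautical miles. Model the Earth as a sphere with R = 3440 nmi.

Δψ = ln[tan(π/4+φ₂/2)/tan(π/4+φ₁/2)] = +0.3055;  Δφ = +0.3037 rad,  Δλ = +0.2234 rad
q = Δφ/Δψ = 0.9942
d = R·√(Δφ² + q²Δλ²) = 3440·0.37623 = 1294 nmi

1294 nmi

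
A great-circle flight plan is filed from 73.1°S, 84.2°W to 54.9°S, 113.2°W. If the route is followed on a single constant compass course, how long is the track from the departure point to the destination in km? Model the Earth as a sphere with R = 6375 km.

Δψ = ln[tan(π/4+φ₂/2)/tan(π/4+φ₁/2)] = +0.7556;  Δφ = +0.3176 rad,  Δλ = -0.5061 rad
q = Δφ/Δψ = 0.4204
d = R·√(Δφ² + q²Δλ²) = 6375·0.38233 = 2437 km

2437 km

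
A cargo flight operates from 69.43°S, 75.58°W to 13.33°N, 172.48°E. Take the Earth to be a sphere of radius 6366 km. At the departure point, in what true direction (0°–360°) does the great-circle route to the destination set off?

N = sin Δλ·cos φ₂ = -0.9026;  D = cos φ₁ sin φ₂ − sin φ₁ cos φ₂ cos Δλ = -0.2594
initial course = atan2(N, D) = 253.97°

254.0°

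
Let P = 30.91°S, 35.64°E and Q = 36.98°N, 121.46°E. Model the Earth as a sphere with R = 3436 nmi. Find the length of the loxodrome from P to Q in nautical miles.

Δψ = ln[tan(π/4+φ₂/2)/tan(π/4+φ₁/2)] = +1.2633;  Δφ = +1.1849 rad,  Δλ = +1.4978 rad
q = Δφ/Δψ = 0.9380
d = R·√(Δφ² + q²Δλ²) = 3436·1.83787 = 6315 nmi

6315 nmi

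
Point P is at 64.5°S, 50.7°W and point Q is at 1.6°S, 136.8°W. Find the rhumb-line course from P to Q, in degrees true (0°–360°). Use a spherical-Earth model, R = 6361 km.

314.1°

Δψ = ln[tan(π/4+φ₂/2)/tan(π/4+φ₁/2)] = +1.4581
Δλ = -1.5027 rad (taken the short way round)
course = atan2(Δλ, Δψ) = 314.14°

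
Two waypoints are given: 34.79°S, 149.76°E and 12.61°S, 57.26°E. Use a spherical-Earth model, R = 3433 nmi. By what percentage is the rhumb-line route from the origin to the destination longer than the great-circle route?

Great circle: σ = 1.4811 rad → d_gc = Rσ = 5084.5 nmi
Rhumb: Δφ = +0.3871, Δλ = -1.6144, Δψ = +0.4265, q = Δφ/Δψ = 0.9077 → d_rh = R√(Δφ²+q²Δλ²) = 5203.3 nmi
Excess = (5203.3 − 5084.5) / 5084.5 = 118.8 / 5084.5 = 2.34% ≈ 2.3%

2.3%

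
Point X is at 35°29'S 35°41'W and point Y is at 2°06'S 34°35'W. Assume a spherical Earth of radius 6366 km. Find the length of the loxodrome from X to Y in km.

3711 km

Δψ = ln[tan(π/4+φ₂/2)/tan(π/4+φ₁/2)] = +0.6265;  Δφ = +0.5826 rad,  Δλ = +0.0192 rad
q = Δφ/Δψ = 0.9300
d = R·√(Δφ² + q²Δλ²) = 6366·0.58292 = 3711 km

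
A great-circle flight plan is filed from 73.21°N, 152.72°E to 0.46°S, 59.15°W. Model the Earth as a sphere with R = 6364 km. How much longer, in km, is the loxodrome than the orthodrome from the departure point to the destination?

Great circle: cos σ = sin φ₁ sin φ₂ + cos φ₁ cos φ₂ cos Δλ,  σ = 1.8266 rad → d_gc = 11624.3 km
Rhumb line: Δψ = -1.9214, q = Δφ/Δψ = 0.6692, d_rh = R√(Δφ²+q²Δλ²) = 13717.9 km
Excess = 13717.9 − 11624.3 = 2093.6 ≈ 2094 km

2094 km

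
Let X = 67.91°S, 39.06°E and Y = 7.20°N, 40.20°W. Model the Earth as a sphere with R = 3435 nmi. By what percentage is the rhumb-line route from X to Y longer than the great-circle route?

3.1%

Great circle: σ = 1.6174 rad → d_gc = Rσ = 5555.8 nmi
Rhumb: Δφ = +1.3109, Δλ = -1.3833, Δψ = +1.7597, q = Δφ/Δψ = 0.7449 → d_rh = R√(Δφ²+q²Δλ²) = 5727.8 nmi
Excess = (5727.8 − 5555.8) / 5555.8 = 172.0 / 5555.8 = 3.10% ≈ 3.1%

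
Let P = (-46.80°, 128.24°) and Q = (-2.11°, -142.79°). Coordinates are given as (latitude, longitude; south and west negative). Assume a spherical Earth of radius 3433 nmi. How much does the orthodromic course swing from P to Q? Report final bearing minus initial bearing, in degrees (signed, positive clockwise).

At departure: θ₁ = atan2(sin Δλ cos φ₂, cos φ₁ sin φ₂ − sin φ₁ cos φ₂ cos Δλ) = 90.69°
At arrival: θ₂ = atan2(sin Δλ cos φ₁, −cos φ₂ sin φ₁ + sin φ₂ cos φ₁ cos Δλ) = 43.23°
Δθ = θ₂ − θ₁ = -47.5°

-47.5°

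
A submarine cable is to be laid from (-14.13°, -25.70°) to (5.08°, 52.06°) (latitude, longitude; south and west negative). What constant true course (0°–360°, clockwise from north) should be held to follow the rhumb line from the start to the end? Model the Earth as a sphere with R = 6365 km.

76.0°

Δψ = ln[tan(π/4+φ₂/2)/tan(π/4+φ₁/2)] = +0.3379
Δλ = +1.3572 rad (taken the short way round)
course = atan2(Δλ, Δψ) = 76.02°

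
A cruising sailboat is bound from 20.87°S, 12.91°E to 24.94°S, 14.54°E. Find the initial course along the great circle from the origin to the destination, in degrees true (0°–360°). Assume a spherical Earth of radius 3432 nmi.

160.1°

N = sin Δλ·cos φ₂ = +0.0258;  D = cos φ₁ sin φ₂ − sin φ₁ cos φ₂ cos Δλ = -0.0711
initial course = atan2(N, D) = 160.06°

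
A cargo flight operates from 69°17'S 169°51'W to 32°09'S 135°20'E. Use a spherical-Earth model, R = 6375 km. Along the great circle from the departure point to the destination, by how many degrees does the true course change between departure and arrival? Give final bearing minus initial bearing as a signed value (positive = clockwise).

At departure: θ₁ = atan2(sin Δλ cos φ₂, cos φ₁ sin φ₂ − sin φ₁ cos φ₂ cos Δλ) = 291.17°
At arrival: θ₂ = atan2(sin Δλ cos φ₁, −cos φ₂ sin φ₁ + sin φ₂ cos φ₁ cos Δλ) = 337.07°
Δθ = θ₂ − θ₁ = +45.9°

+45.9°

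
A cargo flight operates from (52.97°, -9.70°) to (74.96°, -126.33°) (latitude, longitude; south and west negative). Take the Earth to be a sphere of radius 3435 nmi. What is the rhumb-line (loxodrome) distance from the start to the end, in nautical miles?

3170 nmi

Rhumb course C = atan2(Δλ, Δψ) with Δψ = ln[tan(π/4+φ₂/2)/tan(π/4+φ₁/2)] = +0.9309, Δλ = -2.0356 → C = 294.58°
d = R·|Δφ| / |cos C| = 3435·0.38380 / 0.41590 = 3170 nmi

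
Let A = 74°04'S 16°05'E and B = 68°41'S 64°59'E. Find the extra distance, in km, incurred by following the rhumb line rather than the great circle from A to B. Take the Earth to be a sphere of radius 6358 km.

49 km

Great circle: cos σ = sin φ₁ sin φ₂ + cos φ₁ cos φ₂ cos Δλ,  σ = 0.2788 rad → d_gc = 1772.4 km
Rhumb line: Δψ = +0.2962, q = Δφ/Δψ = 0.3172, d_rh = R√(Δφ²+q²Δλ²) = 1821.8 km
Excess = 1821.8 − 1772.4 = 49.4 ≈ 49 km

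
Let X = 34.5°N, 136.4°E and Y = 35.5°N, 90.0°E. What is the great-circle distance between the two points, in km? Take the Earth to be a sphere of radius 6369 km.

4187 km

Haversine: a = sin²(Δφ/2)+cos φ₁ cos φ₂ sin²(Δλ/2) = 0.10420;  σ = 2·atan2(√a,√(1−a))
σ = 37.664° → d = Rσ = 6369·0.65737 = 4187 km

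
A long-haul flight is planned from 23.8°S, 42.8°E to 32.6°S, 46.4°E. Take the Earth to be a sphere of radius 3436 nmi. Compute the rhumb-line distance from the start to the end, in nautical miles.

561 nmi

Δψ = ln[tan(π/4+φ₂/2)/tan(π/4+φ₁/2)] = -0.1745;  Δφ = -0.1536 rad,  Δλ = +0.0628 rad
q = Δφ/Δψ = 0.8799
d = R·√(Δφ² + q²Δλ²) = 3436·0.16324 = 561 nmi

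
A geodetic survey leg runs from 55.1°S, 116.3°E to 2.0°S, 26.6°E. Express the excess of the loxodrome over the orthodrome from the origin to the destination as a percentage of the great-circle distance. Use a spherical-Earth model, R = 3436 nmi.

Great circle: σ = 1.5392 rad → d_gc = Rσ = 5288.6 nmi
Rhumb: Δφ = +0.9268, Δλ = -1.5656, Δψ = +1.1224, q = Δφ/Δψ = 0.8257 → d_rh = R√(Δφ²+q²Δλ²) = 5465.3 nmi
Excess = (5465.3 − 5288.6) / 5288.6 = 176.7 / 5288.6 = 3.34% ≈ 3.3%

3.3%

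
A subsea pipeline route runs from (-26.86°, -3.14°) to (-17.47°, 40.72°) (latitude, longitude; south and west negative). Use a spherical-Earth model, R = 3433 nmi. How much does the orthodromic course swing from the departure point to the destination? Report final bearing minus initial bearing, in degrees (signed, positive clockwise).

-17.3°

Initial bearing θ₁ = atan2(sin Δλ cos φ₂, cos φ₁ sin φ₂ − sin φ₁ cos φ₂ cos Δλ) = 86.28°
Final bearing θ₂ = (initial bearing from the destination back to the start) + 180° = 68.95°
Δθ = θ₂ − θ₁ = -17.3°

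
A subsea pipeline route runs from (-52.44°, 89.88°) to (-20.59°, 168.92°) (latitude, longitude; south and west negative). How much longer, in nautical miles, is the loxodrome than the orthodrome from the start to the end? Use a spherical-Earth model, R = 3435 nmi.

137 nmi

Great circle: cos σ = sin φ₁ sin φ₂ + cos φ₁ cos φ₂ cos Δλ,  σ = 1.1731 rad → d_gc = 4029.7 nmi
Rhumb line: Δψ = +0.7113, q = Δφ/Δψ = 0.7815, d_rh = R√(Δφ²+q²Δλ²) = 4166.4 nmi
Excess = 4166.4 − 4029.7 = 136.7 ≈ 137 nmi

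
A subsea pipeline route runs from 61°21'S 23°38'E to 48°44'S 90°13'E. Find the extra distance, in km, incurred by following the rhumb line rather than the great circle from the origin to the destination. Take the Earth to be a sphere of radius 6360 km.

173 km

Great circle: cos σ = sin φ₁ sin φ₂ + cos φ₁ cos φ₂ cos Δλ,  σ = 0.6676 rad → d_gc = 4246.1 km
Rhumb line: Δψ = +0.3883, q = Δφ/Δψ = 0.5670, d_rh = R√(Δφ²+q²Δλ²) = 4418.7 km
Excess = 4418.7 − 4246.1 = 172.6 ≈ 173 km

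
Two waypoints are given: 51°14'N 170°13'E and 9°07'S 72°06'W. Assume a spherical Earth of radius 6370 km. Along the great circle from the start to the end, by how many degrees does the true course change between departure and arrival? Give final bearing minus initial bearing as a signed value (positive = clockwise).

At departure: θ₁ = atan2(sin Δλ cos φ₂, cos φ₁ sin φ₂ − sin φ₁ cos φ₂ cos Δλ) = 73.53°
At arrival: θ₂ = atan2(sin Δλ cos φ₁, −cos φ₂ sin φ₁ + sin φ₂ cos φ₁ cos Δλ) = 142.54°
Δθ = θ₂ − θ₁ = +69.0°

+69.0°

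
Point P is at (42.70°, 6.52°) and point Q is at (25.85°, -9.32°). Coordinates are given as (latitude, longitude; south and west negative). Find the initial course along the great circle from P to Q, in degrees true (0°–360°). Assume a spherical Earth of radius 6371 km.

222.6°

θ = atan2( sin Δλ·cos φ₂ ,  cos φ₁ sin φ₂ − sin φ₁ cos φ₂ cos Δλ )
  = atan2(-0.2456, -0.2667) = 222.65°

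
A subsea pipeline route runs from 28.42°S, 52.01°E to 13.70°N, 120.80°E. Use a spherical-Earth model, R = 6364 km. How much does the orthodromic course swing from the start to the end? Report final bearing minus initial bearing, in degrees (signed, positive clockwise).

At departure: θ₁ = atan2(sin Δλ cos φ₂, cos φ₁ sin φ₂ − sin φ₁ cos φ₂ cos Δλ) = 67.48°
At arrival: θ₂ = atan2(sin Δλ cos φ₁, −cos φ₂ sin φ₁ + sin φ₂ cos φ₁ cos Δλ) = 56.74°
Δθ = θ₂ − θ₁ = -10.7°

-10.7°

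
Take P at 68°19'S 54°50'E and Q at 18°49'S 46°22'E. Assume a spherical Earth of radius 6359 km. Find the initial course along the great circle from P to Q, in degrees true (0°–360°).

N = sin Δλ·cos φ₂ = -0.1394;  D = cos φ₁ sin φ₂ − sin φ₁ cos φ₂ cos Δλ = +0.7508
initial course = atan2(N, D) = 349.48°

349.5°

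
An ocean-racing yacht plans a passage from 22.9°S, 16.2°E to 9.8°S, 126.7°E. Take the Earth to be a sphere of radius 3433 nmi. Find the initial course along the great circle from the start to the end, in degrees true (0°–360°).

N = sin Δλ·cos φ₂ = +0.9230;  D = cos φ₁ sin φ₂ − sin φ₁ cos φ₂ cos Δλ = -0.2911
initial course = atan2(N, D) = 107.50°

107.5°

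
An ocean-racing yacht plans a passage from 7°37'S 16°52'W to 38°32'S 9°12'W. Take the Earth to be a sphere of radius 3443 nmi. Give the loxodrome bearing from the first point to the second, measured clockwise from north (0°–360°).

Δψ = ln[tan(π/4+φ₂/2)/tan(π/4+φ₁/2)] = -0.5965
Δλ = +0.1338 rad (taken the short way round)
course = atan2(Δλ, Δψ) = 167.36°

167.4°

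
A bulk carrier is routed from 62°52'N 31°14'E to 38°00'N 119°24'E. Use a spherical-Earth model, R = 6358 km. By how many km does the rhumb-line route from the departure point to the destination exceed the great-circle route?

423 km

Great circle: cos σ = sin φ₁ sin φ₂ + cos φ₁ cos φ₂ cos Δλ,  σ = 0.9771 rad → d_gc = 6212.6 km
Rhumb line: Δψ = -0.7037, q = Δφ/Δψ = 0.6168, d_rh = R√(Δφ²+q²Δλ²) = 6635.2 km
Excess = 6635.2 − 6212.6 = 422.6 ≈ 423 km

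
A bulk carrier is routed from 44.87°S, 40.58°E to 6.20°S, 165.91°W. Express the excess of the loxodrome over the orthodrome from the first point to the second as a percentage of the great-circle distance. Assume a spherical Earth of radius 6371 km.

Great circle: σ = 2.1584 rad → d_gc = Rσ = 13751.4 km
Rhumb: Δφ = +0.6749, Δλ = +2.6793, Δψ = +0.7697, q = Δφ/Δψ = 0.8768 → d_rh = R√(Δφ²+q²Δλ²) = 15572.1 km
Excess = (15572.1 − 13751.4) / 13751.4 = 1820.7 / 13751.4 = 13.24% ≈ 13.2%

13.2%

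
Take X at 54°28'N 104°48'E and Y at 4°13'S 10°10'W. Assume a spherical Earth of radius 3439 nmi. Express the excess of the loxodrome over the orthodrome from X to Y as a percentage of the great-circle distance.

Great circle: σ = 1.8802 rad → d_gc = Rσ = 6466.0 nmi
Rhumb: Δφ = -1.0242, Δλ = -2.0065, Δψ = -1.2118, q = Δφ/Δψ = 0.8452 → d_rh = R√(Δφ²+q²Δλ²) = 6813.5 nmi
Excess = (6813.5 − 6466.0) / 6466.0 = 347.5 / 6466.0 = 5.37% ≈ 5.4%

5.4%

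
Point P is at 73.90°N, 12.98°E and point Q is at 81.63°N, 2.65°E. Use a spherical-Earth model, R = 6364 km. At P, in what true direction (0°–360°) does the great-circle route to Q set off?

N = sin Δλ·cos φ₂ = -0.0261;  D = cos φ₁ sin φ₂ − sin φ₁ cos φ₂ cos Δλ = +0.1368
initial course = atan2(N, D) = 349.20°

349.2°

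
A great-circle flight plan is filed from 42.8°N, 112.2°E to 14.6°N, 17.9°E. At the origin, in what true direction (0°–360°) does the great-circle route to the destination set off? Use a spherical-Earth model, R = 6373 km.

θ = atan2( sin Δλ·cos φ₂ ,  cos φ₁ sin φ₂ − sin φ₁ cos φ₂ cos Δλ )
  = atan2(-0.9650, +0.2342) = 283.64°

283.6°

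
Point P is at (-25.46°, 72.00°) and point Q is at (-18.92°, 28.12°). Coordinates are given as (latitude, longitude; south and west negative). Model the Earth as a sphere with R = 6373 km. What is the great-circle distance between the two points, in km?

Haversine: a = sin²(Δφ/2)+cos φ₁ cos φ₂ sin²(Δλ/2) = 0.12249;  σ = 2·atan2(√a,√(1−a))
σ = 40.973° → d = Rσ = 6373·0.71511 = 4557 km

4557 km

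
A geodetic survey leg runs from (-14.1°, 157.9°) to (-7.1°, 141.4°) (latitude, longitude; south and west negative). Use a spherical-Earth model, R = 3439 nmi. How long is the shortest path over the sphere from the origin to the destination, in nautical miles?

1060 nmi

cos σ = sin φ₁ sin φ₂ + cos φ₁ cos φ₂ cos Δλ
      = sin(-14.10°)sin(-7.10°) + cos(-14.10°)cos(-7.10°)cos(-16.50°) = 0.9529
σ = 17.653° → d = Rσ = 3439·0.30810 = 1060 nmi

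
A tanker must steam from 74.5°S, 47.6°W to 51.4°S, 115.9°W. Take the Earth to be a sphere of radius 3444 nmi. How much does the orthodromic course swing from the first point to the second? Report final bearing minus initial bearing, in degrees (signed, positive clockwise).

At departure: θ₁ = atan2(sin Δλ cos φ₂, cos φ₁ sin φ₂ − sin φ₁ cos φ₂ cos Δλ) = 271.33°
At arrival: θ₂ = atan2(sin Δλ cos φ₁, −cos φ₂ sin φ₁ + sin φ₂ cos φ₁ cos Δλ) = 334.64°
Δθ = θ₂ − θ₁ = +63.3°

+63.3°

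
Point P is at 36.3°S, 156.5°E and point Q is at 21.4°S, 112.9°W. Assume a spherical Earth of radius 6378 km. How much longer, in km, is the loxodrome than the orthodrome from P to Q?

267 km

Great circle: cos σ = sin φ₁ sin φ₂ + cos φ₁ cos φ₂ cos Δλ,  σ = 1.3611 rad → d_gc = 8681.2 km
Rhumb line: Δψ = +0.2983, q = Δφ/Δψ = 0.8719, d_rh = R√(Δφ²+q²Δλ²) = 8948.5 km
Excess = 8948.5 − 8681.2 = 267.3 ≈ 267 km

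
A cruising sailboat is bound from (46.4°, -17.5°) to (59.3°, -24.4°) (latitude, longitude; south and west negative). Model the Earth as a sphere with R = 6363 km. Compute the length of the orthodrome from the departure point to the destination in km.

1504 km

Haversine: a = sin²(Δφ/2)+cos φ₁ cos φ₂ sin²(Δλ/2) = 0.01389;  σ = 2·atan2(√a,√(1−a))
σ = 13.539° → d = Rσ = 6363·0.23630 = 1504 km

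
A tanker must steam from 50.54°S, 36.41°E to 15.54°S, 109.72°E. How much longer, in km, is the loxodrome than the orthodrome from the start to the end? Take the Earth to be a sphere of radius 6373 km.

Great circle: cos σ = sin φ₁ sin φ₂ + cos φ₁ cos φ₂ cos Δλ,  σ = 1.1781 rad → d_gc = 7507.9 km
Rhumb line: Δψ = +0.7508, q = Δφ/Δψ = 0.8136, d_rh = R√(Δφ²+q²Δλ²) = 7692.2 km
Excess = 7692.2 − 7507.9 = 184.3 ≈ 184 km

184 km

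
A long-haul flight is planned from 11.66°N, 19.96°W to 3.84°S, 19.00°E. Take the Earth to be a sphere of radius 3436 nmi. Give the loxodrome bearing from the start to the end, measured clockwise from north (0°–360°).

111.8°

Meridional parts: M(φ₁)=+0.2049, M(φ₂)=-0.0671 → ΔM = -0.2720;  Δλ = +0.6800 rad
tan C = Δλ / ΔM = -2.5000 → C = 111.80°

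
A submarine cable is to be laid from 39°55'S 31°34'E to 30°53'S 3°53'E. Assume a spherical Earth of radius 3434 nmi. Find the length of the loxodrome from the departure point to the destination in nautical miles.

1454 nmi

Δψ = ln[tan(π/4+φ₂/2)/tan(π/4+φ₁/2)] = +0.1938;  Δφ = +0.1577 rad,  Δλ = -0.4832 rad
q = Δφ/Δψ = 0.8134
d = R·√(Δφ² + q²Δλ²) = 3434·0.42346 = 1454 nmi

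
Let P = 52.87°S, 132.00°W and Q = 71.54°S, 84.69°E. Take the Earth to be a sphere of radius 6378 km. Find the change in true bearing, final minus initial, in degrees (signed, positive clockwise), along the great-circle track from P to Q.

+139.4°

Initial bearing θ₁ = atan2(sin Δλ cos φ₂, cos φ₁ sin φ₂ − sin φ₁ cos φ₂ cos Δλ) = 193.72°
Final bearing θ₂ = (initial bearing from the destination back to the start) + 180° = 333.12°
Δθ = θ₂ − θ₁ = +139.4°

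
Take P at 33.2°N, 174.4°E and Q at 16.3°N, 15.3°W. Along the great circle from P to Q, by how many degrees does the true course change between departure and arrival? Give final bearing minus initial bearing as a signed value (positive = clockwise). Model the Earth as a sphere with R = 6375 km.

+157.3°

Initial bearing θ₁ = atan2(sin Δλ cos φ₂, cos φ₁ sin φ₂ − sin φ₁ cos φ₂ cos Δλ) = 12.12°
Final bearing θ₂ = (initial bearing from the destination back to the start) + 180° = 169.45°
Δθ = θ₂ − θ₁ = +157.3°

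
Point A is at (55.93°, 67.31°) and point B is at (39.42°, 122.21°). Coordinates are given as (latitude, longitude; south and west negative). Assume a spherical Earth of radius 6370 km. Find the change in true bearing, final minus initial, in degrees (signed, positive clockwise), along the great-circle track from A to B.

+42.4°

At departure: θ₁ = atan2(sin Δλ cos φ₂, cos φ₁ sin φ₂ − sin φ₁ cos φ₂ cos Δλ) = 91.11°
At arrival: θ₂ = atan2(sin Δλ cos φ₁, −cos φ₂ sin φ₁ + sin φ₂ cos φ₁ cos Δλ) = 133.53°
Δθ = θ₂ − θ₁ = +42.4°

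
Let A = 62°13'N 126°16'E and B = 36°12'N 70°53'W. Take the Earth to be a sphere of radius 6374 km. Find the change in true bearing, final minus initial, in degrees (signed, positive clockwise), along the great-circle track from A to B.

At departure: θ₁ = atan2(sin Δλ cos φ₂, cos φ₁ sin φ₂ − sin φ₁ cos φ₂ cos Δλ) = 13.96°
At arrival: θ₂ = atan2(sin Δλ cos φ₁, −cos φ₂ sin φ₁ + sin φ₂ cos φ₁ cos Δλ) = 171.99°
Δθ = θ₂ − θ₁ = +158.0°

+158.0°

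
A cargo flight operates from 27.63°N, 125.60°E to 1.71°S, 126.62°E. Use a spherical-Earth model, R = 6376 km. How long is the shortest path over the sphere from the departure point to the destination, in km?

3267 km

Haversine: a = sin²(Δφ/2)+cos φ₁ cos φ₂ sin²(Δλ/2) = 0.06421;  σ = 2·atan2(√a,√(1−a))
σ = 29.356° → d = Rσ = 6376·0.51237 = 3267 km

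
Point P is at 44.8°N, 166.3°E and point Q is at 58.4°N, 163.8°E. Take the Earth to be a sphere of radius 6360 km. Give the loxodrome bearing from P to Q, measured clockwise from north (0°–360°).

Δψ = ln[tan(π/4+φ₂/2)/tan(π/4+φ₁/2)] = +0.3860
Δλ = -0.0436 rad (taken the short way round)
course = atan2(Δλ, Δψ) = 353.55°

353.6°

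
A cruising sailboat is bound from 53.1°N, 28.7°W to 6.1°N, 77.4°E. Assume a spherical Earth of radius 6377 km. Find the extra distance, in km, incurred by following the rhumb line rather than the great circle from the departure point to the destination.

Great circle: cos σ = sin φ₁ sin φ₂ + cos φ₁ cos φ₂ cos Δλ,  σ = 1.6515 rad → d_gc = 10531.4 km
Rhumb line: Δψ = -0.9911, q = Δφ/Δψ = 0.8277, d_rh = R√(Δφ²+q²Δλ²) = 11086.0 km
Excess = 11086.0 − 10531.4 = 554.6 ≈ 555 km

555 km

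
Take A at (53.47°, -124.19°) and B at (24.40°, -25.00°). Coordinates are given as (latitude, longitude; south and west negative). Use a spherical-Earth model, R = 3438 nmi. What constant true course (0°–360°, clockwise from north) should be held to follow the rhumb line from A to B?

111.1°

Δψ = ln[tan(π/4+φ₂/2)/tan(π/4+φ₁/2)] = -0.6692
Δλ = +1.7312 rad (taken the short way round)
course = atan2(Δλ, Δψ) = 111.13°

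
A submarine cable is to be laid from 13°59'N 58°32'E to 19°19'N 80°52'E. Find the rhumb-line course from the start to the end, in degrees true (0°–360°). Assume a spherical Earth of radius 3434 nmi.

76.0°

Meridional parts: M(φ₁)=+0.2465, M(φ₂)=+0.3437 → ΔM = +0.0972;  Δλ = +0.3898 rad
tan C = Δλ / ΔM = +4.0102 → C = 76.00°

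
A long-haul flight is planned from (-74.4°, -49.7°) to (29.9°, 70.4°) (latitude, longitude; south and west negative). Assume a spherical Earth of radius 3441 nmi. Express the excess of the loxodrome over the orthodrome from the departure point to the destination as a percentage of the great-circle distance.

6.8%

Great circle: σ = 2.2106 rad → d_gc = Rσ = 7606.7 nmi
Rhumb: Δφ = +1.8204, Δλ = +2.0961, Δψ = +2.5352, q = Δφ/Δψ = 0.7180 → d_rh = R√(Δφ²+q²Δλ²) = 8127.7 nmi
Excess = (8127.7 − 7606.7) / 7606.7 = 521.0 / 7606.7 = 6.849% ≈ 6.8%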